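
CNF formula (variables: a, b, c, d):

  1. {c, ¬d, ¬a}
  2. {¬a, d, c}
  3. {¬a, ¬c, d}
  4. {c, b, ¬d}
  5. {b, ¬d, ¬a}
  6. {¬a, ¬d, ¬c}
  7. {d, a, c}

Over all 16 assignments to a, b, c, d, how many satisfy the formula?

Satisfying assignments:
  a=0 b=0 c=1 d=0
  a=0 b=0 c=1 d=1
  a=0 b=1 c=0 d=1
  a=0 b=1 c=1 d=0
  a=0 b=1 c=1 d=1
Count: 5.

5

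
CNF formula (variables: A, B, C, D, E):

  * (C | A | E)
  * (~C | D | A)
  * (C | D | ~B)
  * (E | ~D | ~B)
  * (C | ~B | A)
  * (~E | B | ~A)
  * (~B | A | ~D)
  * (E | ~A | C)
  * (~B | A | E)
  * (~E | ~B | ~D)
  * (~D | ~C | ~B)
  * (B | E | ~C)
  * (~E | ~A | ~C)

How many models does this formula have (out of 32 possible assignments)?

The models are:
  A=F B=F C=F D=F E=T
  A=F B=F C=F D=T E=T
  A=F B=F C=T D=T E=T
  A=T B=T C=T D=F E=F
That's 4 in total.

4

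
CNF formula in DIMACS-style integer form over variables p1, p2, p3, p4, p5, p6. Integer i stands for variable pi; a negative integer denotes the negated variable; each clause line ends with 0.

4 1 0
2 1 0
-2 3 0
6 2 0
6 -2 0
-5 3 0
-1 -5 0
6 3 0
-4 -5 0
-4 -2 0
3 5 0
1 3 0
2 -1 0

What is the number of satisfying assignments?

Satisfying assignments:
  p1=T p2=T p3=T p4=F p5=F p6=T
That's 1 in total.

1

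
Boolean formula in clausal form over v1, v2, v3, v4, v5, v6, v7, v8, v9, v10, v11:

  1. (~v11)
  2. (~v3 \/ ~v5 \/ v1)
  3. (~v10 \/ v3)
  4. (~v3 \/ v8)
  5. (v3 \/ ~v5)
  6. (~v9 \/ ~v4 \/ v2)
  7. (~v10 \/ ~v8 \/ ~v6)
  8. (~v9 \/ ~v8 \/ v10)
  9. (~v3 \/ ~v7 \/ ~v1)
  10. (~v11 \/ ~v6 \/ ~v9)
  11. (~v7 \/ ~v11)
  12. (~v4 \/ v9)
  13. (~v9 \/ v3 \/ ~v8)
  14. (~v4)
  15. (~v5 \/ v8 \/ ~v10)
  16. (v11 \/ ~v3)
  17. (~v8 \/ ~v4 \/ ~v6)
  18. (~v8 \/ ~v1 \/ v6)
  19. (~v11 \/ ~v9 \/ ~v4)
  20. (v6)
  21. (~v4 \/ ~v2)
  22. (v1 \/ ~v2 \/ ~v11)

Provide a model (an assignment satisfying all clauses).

v1 = 1, v2 = 0, v3 = 0, v4 = 0, v5 = 0, v6 = 1, v7 = 0, v8 = 0, v9 = 1, v10 = 0, v11 = 0

Unit propagation: (~v11) forces v11 = False.
The clause (~v4) is unit: v4 must be False.
The clause (~v3) is unit: v3 must be False.
(~v10) is a unit clause, so v10 = False.
Unit propagation: (~v5) forces v5 = False.
(v6) is a unit clause, so v6 = True.
Pure literal: v8 appears only negated; assign v8 = False.
v1, v2, v7, v9 are now unconstrained; take v1 = True, v2 = False, v7 = False, v9 = True.
Every clause has at least one true literal under this assignment.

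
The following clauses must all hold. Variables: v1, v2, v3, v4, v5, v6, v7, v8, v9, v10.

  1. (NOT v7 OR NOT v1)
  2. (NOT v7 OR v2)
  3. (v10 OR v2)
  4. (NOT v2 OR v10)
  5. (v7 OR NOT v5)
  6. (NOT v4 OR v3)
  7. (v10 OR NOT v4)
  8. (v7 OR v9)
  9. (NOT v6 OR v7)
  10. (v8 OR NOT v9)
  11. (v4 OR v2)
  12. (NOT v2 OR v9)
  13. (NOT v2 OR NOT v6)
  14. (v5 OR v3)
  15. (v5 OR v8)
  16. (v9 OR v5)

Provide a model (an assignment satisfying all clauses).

Pure literal: v3 appears only positively; assign v3 = True.
Pure literal: v6 appears only negated; assign v6 = False.
Branch on v1: take v1 = True.
  then v7 is forced to False.
  then v5 is forced to False.
  then v9 is forced to True.
  then v8 is forced to True.
Try v2 = False.
  then v10 is forced to True.
  then v4 is forced to True.
Every clause has at least one true literal under this assignment.

v1 = 1, v2 = 0, v3 = 1, v4 = 1, v5 = 0, v6 = 0, v7 = 0, v8 = 1, v9 = 1, v10 = 1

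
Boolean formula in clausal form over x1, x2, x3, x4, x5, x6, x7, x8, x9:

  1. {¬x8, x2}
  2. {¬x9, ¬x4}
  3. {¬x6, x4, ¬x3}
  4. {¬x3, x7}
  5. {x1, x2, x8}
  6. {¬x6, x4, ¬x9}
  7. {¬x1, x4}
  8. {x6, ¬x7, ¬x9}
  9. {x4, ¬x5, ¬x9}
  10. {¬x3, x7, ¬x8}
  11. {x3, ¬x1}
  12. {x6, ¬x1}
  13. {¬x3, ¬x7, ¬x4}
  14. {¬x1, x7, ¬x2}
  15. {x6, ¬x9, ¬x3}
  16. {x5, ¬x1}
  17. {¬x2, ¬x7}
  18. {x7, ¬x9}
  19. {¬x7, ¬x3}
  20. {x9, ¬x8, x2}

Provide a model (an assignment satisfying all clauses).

x1=0, x2=1, x3=0, x4=1, x5=0, x6=0, x7=0, x8=1, x9=0

Try x1 = False.
For the remaining variables, x2 = True, x3 = False, x4 = True, x5 = False, x6 = False, x7 = False, x8 = True, x9 = False works.
Every clause has at least one true literal under this assignment.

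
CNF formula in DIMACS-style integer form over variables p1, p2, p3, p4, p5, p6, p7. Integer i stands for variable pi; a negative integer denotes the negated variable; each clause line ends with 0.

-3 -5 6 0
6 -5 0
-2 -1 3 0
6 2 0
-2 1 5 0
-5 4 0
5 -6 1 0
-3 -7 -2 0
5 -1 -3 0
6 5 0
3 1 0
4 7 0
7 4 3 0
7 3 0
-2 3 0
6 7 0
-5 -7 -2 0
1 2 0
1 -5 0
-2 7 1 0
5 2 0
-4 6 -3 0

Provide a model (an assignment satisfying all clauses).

p1=T, p2=F, p3=F, p4=T, p5=T, p6=T, p7=T

Try p1 = True.
Set p2 = False and propagate.
  then p6 is forced to True.
  then p5 is forced to True.
  then p4 is forced to True.
The remaining clauses are satisfied by p3 = False, p7 = True.
Every clause has at least one true literal under this assignment.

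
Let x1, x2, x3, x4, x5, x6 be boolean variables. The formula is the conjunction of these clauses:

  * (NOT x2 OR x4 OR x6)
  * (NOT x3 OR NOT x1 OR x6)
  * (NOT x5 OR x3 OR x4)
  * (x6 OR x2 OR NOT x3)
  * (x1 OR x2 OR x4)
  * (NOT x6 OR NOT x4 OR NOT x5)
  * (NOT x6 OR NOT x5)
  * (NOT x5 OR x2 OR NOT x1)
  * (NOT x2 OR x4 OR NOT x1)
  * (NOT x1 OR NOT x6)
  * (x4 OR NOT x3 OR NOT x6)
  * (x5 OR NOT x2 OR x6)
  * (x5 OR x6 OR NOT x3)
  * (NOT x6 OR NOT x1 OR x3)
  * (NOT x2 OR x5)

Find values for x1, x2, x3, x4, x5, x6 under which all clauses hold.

x1=T, x2=F, x3=F, x4=T, x5=F, x6=F

Check each clause:
  1. (x6 OR NOT x2 OR x4) — x4 is true.
  2. (x6 OR NOT x3 OR NOT x1) — NOT x3 is true.
  3. (x4 OR NOT x5 OR x3) — NOT x5 is true.
  4. (x6 OR x2 OR NOT x3) — NOT x3 is true.
  5. (x1 OR x4 OR x2) — x1 is true.
  6. (NOT x5 OR NOT x6 OR NOT x4) — NOT x6 is true.
  7. (NOT x6 OR NOT x5) — NOT x6 is true.
  8. (NOT x1 OR x2 OR NOT x5) — NOT x5 is true.
  9. (x4 OR NOT x1 OR NOT x2) — x4 is true.
  10. (NOT x6 OR NOT x1) — NOT x6 is true.
  11. (NOT x3 OR x4 OR NOT x6) — NOT x6 is true.
  12. (x6 OR NOT x2 OR x5) — NOT x2 is true.
  13. (NOT x3 OR x5 OR x6) — NOT x3 is true.
  14. (x3 OR NOT x1 OR NOT x6) — NOT x6 is true.
  15. (x5 OR NOT x2) — NOT x2 is true.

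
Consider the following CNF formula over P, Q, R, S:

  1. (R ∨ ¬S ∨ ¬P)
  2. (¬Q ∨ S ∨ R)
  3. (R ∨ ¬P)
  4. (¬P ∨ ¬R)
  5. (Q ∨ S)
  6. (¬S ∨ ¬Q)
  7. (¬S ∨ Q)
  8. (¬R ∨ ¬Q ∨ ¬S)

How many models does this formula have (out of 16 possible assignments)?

1

Satisfying assignments:
  P=0 Q=1 R=1 S=0
Count: 1.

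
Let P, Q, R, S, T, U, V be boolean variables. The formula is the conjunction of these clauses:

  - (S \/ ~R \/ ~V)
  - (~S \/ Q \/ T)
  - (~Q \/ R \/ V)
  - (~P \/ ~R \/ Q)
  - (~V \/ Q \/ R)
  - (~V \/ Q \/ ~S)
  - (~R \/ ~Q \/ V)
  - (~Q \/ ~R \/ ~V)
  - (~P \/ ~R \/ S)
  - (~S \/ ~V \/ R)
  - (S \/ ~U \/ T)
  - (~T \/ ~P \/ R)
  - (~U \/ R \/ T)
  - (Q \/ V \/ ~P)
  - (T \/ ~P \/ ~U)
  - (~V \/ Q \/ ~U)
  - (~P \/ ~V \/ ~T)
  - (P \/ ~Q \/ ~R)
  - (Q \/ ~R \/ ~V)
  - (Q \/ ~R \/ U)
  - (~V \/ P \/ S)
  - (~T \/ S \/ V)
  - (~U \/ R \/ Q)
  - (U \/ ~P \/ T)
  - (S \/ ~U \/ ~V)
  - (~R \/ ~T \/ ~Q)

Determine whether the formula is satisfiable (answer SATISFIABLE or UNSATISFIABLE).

SATISFIABLE

Set P = False and propagate.
Set Q = False and propagate.
For the remaining variables, R = True, S = True, T = True, U = True, V = False works.
So P=F, Q=F, R=T, S=T, T=T, U=T, V=F is a satisfying assignment.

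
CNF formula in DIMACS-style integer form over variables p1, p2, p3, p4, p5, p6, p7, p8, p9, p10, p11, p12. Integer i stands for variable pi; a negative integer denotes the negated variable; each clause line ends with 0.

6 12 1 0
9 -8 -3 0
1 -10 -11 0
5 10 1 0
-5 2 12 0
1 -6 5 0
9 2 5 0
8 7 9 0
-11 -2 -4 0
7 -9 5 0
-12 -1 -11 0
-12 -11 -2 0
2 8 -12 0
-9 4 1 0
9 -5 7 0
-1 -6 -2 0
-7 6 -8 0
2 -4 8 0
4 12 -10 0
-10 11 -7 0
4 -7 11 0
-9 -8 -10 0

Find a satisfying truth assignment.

p1=False, p2=False, p3=True, p4=True, p5=True, p6=False, p7=False, p8=True, p9=True, p10=False, p11=True, p12=True

Check each clause:
  1. (p6 | p1 | p12) — p12 is true.
  2. (~p8 | ~p3 | p9) — p9 is true.
  3. (~p10 | p1 | ~p11) — ~p10 is true.
  4. (p5 | p1 | p10) — p5 is true.
  5. (p12 | p2 | ~p5) — p12 is true.
  6. (~p6 | p1 | p5) — ~p6 is true.
  7. (p9 | p5 | p2) — p9 is true.
  8. (p7 | p9 | p8) — p8 is true.
  9. (~p4 | ~p2 | ~p11) — ~p2 is true.
  10. (p5 | p7 | ~p9) — p5 is true.
  11. (~p1 | ~p12 | ~p11) — ~p1 is true.
  12. (~p2 | ~p11 | ~p12) — ~p2 is true.
  13. (~p12 | p2 | p8) — p8 is true.
  14. (p1 | p4 | ~p9) — p4 is true.
  15. (~p5 | p7 | p9) — p9 is true.
  16. (~p2 | ~p1 | ~p6) — ~p6 is true.
  17. (~p7 | ~p8 | p6) — ~p7 is true.
  18. (p2 | ~p4 | p8) — p8 is true.
  19. (p12 | ~p10 | p4) — p12 is true.
  20. (~p10 | p11 | ~p7) — ~p7 is true.
  21. (p4 | ~p7 | p11) — ~p7 is true.
  22. (~p9 | ~p10 | ~p8) — ~p10 is true.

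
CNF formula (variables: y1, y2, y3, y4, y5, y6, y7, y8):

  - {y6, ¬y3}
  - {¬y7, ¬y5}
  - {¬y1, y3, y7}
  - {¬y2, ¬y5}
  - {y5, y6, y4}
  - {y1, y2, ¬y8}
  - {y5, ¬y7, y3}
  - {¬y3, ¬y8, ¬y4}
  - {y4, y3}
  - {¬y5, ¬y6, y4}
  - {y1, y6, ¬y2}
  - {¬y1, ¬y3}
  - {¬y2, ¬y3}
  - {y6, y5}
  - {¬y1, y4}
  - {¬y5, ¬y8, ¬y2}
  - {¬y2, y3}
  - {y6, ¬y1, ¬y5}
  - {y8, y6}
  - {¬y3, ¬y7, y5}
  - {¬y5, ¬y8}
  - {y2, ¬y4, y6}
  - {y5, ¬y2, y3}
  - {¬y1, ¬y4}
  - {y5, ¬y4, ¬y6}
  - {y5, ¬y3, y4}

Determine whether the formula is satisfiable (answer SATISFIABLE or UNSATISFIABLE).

SATISFIABLE

Try y1 = False.
Branch on y2: take y2 = False.
  then y8 is forced to False.
  then y6 is forced to True.
The remaining clauses are satisfied by y3 = True, y4 = True, y5 = True, y7 = False.
Every clause has at least one true literal under this assignment.
So y1=F, y2=F, y3=T, y4=T, y5=T, y6=T, y7=F, y8=F is a satisfying assignment.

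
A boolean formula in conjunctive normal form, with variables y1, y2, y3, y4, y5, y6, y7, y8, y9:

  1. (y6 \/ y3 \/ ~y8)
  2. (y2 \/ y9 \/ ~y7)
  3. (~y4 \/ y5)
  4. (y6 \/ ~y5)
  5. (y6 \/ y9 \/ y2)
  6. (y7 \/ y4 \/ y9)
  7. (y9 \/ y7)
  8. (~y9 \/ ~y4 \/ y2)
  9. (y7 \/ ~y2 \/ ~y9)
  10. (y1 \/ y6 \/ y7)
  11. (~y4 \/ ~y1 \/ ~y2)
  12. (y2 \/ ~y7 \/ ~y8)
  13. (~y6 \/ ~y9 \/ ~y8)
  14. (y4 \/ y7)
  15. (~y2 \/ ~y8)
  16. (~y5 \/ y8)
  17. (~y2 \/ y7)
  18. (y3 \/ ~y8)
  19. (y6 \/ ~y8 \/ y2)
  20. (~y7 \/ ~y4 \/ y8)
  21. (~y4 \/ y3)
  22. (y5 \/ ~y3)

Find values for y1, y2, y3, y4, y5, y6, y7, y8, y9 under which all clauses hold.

y1=True, y2=True, y3=False, y4=False, y5=False, y6=True, y7=True, y8=False, y9=True

Try y1 = True.
Set y2 = True and propagate.
  then y4 is forced to False.
  then y7 is forced to True.
  then y8 is forced to False.
  then y5 is forced to False.
  then y3 is forced to False.
y6, y9 are now unconstrained; take y6 = True, y9 = True.
Every clause has at least one true literal under this assignment.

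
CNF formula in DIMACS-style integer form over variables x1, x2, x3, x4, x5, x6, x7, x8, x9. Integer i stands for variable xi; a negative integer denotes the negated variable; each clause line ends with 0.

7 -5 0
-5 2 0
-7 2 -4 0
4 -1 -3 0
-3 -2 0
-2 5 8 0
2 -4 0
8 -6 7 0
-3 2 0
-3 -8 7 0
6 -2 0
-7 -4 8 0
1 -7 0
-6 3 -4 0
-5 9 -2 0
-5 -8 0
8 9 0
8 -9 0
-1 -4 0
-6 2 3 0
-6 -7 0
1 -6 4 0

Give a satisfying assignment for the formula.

x1=True, x2=False, x3=False, x4=False, x5=False, x6=False, x7=True, x8=True, x9=True

Set x1 = True and propagate.
  then x4 is forced to False.
  then x3 is forced to False.
Set x2 = False and propagate.
  then x5 is forced to False.
  then x6 is forced to False.
For the remaining variables, x7 = True, x8 = True, x9 = True works.
Every clause has at least one true literal under this assignment.
Check each clause:
  1. (NOT x5 OR x7) — NOT x5 is true.
  2. (x2 OR NOT x5) — NOT x5 is true.
  3. (x2 OR NOT x7 OR NOT x4) — NOT x4 is true.
  4. (x4 OR NOT x3 OR NOT x1) — NOT x3 is true.
  5. (NOT x2 OR NOT x3) — NOT x3 is true.
  6. (x8 OR NOT x2 OR x5) — x8 is true.
  7. (x2 OR NOT x4) — NOT x4 is true.
  8. (NOT x6 OR x8 OR x7) — x8 is true.
  9. (x2 OR NOT x3) — NOT x3 is true.
  10. (NOT x3 OR x7 OR NOT x8) — NOT x3 is true.
  11. (x6 OR NOT x2) — NOT x2 is true.
  12. (NOT x7 OR NOT x4 OR x8) — x8 is true.
  13. (x1 OR NOT x7) — x1 is true.
  14. (NOT x6 OR NOT x4 OR x3) — NOT x6 is true.
  15. (x9 OR NOT x2 OR NOT x5) — x9 is true.
  16. (NOT x5 OR NOT x8) — NOT x5 is true.
  17. (x9 OR x8) — x8 is true.
  18. (x8 OR NOT x9) — x8 is true.
  19. (NOT x1 OR NOT x4) — NOT x4 is true.
  20. (x2 OR NOT x6 OR x3) — NOT x6 is true.
  21. (NOT x7 OR NOT x6) — NOT x6 is true.
  22. (x4 OR NOT x6 OR x1) — x1 is true.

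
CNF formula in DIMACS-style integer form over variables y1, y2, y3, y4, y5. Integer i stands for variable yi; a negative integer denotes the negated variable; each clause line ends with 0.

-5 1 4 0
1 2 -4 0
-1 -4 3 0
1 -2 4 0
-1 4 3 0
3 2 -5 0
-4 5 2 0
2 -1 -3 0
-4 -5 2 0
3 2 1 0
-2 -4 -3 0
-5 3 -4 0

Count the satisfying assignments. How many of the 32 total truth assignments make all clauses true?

4

Satisfying assignments:
  y1=0 y2=0 y3=1 y4=0 y5=0
  y1=0 y2=1 y3=0 y4=1 y5=0
  y1=1 y2=1 y3=1 y4=0 y5=0
  y1=1 y2=1 y3=1 y4=0 y5=1
Count: 4.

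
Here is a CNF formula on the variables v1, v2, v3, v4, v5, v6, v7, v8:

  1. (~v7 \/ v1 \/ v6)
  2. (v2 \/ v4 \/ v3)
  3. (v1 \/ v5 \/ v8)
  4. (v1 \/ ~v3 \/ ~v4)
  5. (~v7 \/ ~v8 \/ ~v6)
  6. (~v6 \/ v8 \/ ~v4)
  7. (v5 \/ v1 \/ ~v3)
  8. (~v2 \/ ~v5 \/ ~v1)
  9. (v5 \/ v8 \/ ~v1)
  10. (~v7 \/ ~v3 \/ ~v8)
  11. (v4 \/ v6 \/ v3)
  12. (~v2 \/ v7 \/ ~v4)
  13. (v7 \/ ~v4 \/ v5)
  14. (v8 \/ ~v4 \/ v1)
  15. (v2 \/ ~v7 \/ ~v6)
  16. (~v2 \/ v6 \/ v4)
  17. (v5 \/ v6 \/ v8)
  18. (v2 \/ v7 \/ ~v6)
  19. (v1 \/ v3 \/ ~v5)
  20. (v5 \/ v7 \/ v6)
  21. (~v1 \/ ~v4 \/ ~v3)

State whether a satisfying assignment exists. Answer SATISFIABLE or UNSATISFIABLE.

Try v1 = False.
Branch on v2: take v2 = False.
Try v3 = True.
  then v4 is forced to False.
  then v5 is forced to True.
The remaining clauses are satisfied by v6 = False, v7 = False, v8 = False.
Every clause has at least one true literal under this assignment.
So v1=F  v2=F  v3=T  v4=F  v5=T  v6=F  v7=F  v8=F is a satisfying assignment.

SATISFIABLE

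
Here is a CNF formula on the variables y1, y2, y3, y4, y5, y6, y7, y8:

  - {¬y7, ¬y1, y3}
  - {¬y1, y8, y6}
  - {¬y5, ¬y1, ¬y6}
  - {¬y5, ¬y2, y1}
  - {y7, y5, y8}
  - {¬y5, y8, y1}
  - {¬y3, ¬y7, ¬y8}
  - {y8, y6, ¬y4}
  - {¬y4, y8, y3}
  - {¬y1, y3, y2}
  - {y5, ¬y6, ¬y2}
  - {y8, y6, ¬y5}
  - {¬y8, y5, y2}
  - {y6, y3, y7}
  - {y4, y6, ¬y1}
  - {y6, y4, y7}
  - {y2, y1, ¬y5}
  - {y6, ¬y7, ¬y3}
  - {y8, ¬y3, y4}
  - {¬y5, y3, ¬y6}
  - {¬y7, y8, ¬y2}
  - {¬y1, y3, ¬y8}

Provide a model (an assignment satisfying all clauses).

y1=False, y2=True, y3=False, y4=False, y5=False, y6=False, y7=True, y8=True

Check each clause:
  1. {¬y1, y3, ¬y7} — ¬y1 is true.
  2. {y8, y6, ¬y1} — y8 is true.
  3. {¬y5, ¬y6, ¬y1} — ¬y6 is true.
  4. {¬y5, y1, ¬y2} — ¬y5 is true.
  5. {y7, y8, y5} — y8 is true.
  6. {y8, y1, ¬y5} — y8 is true.
  7. {¬y8, ¬y7, ¬y3} — ¬y3 is true.
  8. {¬y4, y8, y6} — y8 is true.
  9. {¬y4, y3, y8} — y8 is true.
  10. {y3, ¬y1, y2} — y2 is true.
  11. {¬y2, y5, ¬y6} — ¬y6 is true.
  12. {y6, y8, ¬y5} — y8 is true.
  13. {y5, ¬y8, y2} — y2 is true.
  14. {y3, y6, y7} — y7 is true.
  15. {y6, y4, ¬y1} — ¬y1 is true.
  16. {y4, y6, y7} — y7 is true.
  17. {y1, y2, ¬y5} — y2 is true.
  18. {¬y7, ¬y3, y6} — ¬y3 is true.
  19. {y4, ¬y3, y8} — y8 is true.
  20. {y3, ¬y5, ¬y6} — ¬y6 is true.
  21. {y8, ¬y7, ¬y2} — y8 is true.
  22. {y3, ¬y8, ¬y1} — ¬y1 is true.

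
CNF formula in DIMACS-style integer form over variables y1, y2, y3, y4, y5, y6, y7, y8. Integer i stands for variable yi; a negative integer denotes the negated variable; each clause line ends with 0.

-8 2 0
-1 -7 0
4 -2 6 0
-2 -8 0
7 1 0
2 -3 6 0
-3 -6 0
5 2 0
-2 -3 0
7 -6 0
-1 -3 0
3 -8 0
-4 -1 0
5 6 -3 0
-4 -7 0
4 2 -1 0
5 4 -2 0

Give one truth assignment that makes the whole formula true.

Pure literal: y5 appears only positively; assign y5 = True.
Pure literal: y8 appears only negated; assign y8 = False.
Branch on y1: take y1 = False.
  then y7 is forced to True.
  then y4 is forced to False.
Set y2 = False and propagate.
For the remaining variables, y3 = False, y6 = False works.
Every clause has at least one true literal under this assignment.

y1 = F, y2 = F, y3 = F, y4 = F, y5 = T, y6 = F, y7 = T, y8 = F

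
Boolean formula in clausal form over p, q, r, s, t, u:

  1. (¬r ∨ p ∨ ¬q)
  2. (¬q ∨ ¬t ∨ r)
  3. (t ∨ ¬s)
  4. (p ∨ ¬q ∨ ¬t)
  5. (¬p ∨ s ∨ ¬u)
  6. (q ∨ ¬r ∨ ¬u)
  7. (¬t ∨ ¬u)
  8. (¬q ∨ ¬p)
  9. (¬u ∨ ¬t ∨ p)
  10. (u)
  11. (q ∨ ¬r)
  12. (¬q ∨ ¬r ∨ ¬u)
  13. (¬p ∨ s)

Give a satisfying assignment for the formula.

p=False, q=False, r=False, s=False, t=False, u=True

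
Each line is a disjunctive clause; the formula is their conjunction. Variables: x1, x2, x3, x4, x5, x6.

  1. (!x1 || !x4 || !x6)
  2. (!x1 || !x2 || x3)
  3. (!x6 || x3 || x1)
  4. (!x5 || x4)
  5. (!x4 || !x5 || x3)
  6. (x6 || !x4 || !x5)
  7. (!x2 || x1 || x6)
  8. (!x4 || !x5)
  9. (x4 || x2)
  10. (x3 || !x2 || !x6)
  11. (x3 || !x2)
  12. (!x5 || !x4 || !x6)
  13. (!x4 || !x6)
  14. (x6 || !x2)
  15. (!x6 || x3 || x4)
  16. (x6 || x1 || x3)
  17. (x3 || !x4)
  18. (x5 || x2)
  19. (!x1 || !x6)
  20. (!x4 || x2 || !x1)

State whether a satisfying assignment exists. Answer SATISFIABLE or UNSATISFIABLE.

SATISFIABLE

x3 occurs only positively in the remaining clauses — set x3 = True.
Set x1 = False and propagate.
Try x2 = True.
  then x6 is forced to True.
  then x4 is forced to False.
  then x5 is forced to False.
Every clause has at least one true literal under this assignment.
So x1 = False, x2 = True, x3 = True, x4 = False, x5 = False, x6 = True is a satisfying assignment.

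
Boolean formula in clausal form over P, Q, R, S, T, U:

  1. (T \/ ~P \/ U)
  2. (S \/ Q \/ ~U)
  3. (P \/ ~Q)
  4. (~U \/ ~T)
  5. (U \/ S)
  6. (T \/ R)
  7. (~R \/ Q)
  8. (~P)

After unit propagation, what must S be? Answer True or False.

(~P) is a unit clause: P = False.
In (~Q \/ P), P is now false; ~Q must hold, so Q = False.
From (~R \/ Q) and Q = False: R = False.
In (R \/ T), R is now false; T must hold, so T = True.
(~T \/ ~U): since T = True, the clause reduces to (~U). U = False.
From (S \/ U) and U = False: S = True.

True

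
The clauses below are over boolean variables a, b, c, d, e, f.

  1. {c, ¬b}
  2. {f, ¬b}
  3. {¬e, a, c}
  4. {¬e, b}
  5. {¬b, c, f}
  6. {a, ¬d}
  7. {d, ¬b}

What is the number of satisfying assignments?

14

Split on b, then c.
  b=1, c=1: remaining (a,d,e,f) ∈ {(1,1,0,1); (1,1,1,1)} — 2.
  b=1, c=0: a clause becomes empty — 0.
  b=0, c=1: f free; 3 ways for (a,d,e) × 2^1 = 6.
  b=0, c=0: f free; 3 ways for (a,d,e) × 2^1 = 6.
Total: 2 + 0 + 6 + 6 = 14.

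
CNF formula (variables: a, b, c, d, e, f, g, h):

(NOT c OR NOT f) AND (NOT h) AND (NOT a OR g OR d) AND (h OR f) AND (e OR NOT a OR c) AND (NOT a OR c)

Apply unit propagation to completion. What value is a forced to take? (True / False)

(NOT h) is a unit clause: h = False.
In (h OR f), h is now false; f must hold, so f = True.
(NOT f OR NOT c): since f = True, the clause reduces to (NOT c). c = False.
(NOT a OR c) with c = False leaves only NOT a, so a = False.

False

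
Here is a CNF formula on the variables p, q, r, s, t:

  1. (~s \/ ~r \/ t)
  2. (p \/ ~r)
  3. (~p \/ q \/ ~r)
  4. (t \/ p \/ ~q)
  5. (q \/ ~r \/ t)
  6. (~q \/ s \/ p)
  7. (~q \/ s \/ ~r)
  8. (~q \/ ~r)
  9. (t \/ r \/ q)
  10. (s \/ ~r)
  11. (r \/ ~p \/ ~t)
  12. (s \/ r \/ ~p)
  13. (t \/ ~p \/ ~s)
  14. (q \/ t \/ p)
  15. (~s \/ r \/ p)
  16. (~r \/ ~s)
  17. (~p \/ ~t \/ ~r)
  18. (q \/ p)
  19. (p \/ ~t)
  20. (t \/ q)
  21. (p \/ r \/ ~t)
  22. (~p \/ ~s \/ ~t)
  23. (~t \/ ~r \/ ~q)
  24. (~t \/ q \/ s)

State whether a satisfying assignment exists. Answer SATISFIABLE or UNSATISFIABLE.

UNSATISFIABLE

r = True:
  propagation gives p=True, q=True; an empty clause results — contradiction.
r = False:
  p = True:
    propagation gives t=False, q=True, s=True; an empty clause results — contradiction.
  p = False:
    propagation gives s=False, q=False; an empty clause results — contradiction.
Every branch closes, so no satisfying assignment exists.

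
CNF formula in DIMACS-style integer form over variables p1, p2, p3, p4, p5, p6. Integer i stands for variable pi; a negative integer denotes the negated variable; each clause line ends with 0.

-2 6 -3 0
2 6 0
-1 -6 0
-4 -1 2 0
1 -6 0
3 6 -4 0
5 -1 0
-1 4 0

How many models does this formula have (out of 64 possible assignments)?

2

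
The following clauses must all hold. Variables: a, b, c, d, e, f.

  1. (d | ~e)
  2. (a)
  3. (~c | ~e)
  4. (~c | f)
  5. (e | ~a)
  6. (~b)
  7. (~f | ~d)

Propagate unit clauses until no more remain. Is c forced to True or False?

(a) is a unit clause: a = True.
(e | ~a): since a = True, the clause reduces to (e). e = True.
From (~e | d) and e = True: d = True.
In (~c | ~e), ~e is now false; ~c must hold, so c = False.

False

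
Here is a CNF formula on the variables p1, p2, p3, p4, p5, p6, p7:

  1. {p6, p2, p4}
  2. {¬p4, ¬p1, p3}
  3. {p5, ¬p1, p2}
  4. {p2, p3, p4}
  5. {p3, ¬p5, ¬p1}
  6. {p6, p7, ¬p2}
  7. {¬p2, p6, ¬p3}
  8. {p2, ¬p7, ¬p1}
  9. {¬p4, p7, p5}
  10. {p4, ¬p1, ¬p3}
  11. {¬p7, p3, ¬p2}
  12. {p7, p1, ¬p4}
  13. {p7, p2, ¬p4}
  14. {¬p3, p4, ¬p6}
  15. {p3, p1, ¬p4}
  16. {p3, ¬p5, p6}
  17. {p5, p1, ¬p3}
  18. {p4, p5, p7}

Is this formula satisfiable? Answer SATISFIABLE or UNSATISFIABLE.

SATISFIABLE

Set p1 = False and propagate.
Try p2 = False.
For the remaining variables, p3 = True, p4 = True, p5 = True, p6 = False, p7 = True works.
Every clause has at least one true literal under this assignment.
So p1=False, p2=False, p3=True, p4=True, p5=True, p6=False, p7=True is a satisfying assignment.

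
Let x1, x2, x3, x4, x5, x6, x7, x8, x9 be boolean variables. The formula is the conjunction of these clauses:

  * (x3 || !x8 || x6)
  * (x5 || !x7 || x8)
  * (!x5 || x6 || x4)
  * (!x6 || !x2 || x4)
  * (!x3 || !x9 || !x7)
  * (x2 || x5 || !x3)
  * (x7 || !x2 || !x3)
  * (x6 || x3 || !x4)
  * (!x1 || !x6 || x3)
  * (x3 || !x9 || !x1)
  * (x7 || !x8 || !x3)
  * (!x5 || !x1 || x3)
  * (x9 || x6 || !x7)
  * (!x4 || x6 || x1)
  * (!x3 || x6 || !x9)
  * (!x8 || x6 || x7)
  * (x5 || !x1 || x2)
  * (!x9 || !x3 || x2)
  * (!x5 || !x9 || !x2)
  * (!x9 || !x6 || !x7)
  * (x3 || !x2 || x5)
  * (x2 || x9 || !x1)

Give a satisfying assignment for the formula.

x1=0  x2=0  x3=0  x4=0  x5=0  x6=1  x7=0  x8=1  x9=0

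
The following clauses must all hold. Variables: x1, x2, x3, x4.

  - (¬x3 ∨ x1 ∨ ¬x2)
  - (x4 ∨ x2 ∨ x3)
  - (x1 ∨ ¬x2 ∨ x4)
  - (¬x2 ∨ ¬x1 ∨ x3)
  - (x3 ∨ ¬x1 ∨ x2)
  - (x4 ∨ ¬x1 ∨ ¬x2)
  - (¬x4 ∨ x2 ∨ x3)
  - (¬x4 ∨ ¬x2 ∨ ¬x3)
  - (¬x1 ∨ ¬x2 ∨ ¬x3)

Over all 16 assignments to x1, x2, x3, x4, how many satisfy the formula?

5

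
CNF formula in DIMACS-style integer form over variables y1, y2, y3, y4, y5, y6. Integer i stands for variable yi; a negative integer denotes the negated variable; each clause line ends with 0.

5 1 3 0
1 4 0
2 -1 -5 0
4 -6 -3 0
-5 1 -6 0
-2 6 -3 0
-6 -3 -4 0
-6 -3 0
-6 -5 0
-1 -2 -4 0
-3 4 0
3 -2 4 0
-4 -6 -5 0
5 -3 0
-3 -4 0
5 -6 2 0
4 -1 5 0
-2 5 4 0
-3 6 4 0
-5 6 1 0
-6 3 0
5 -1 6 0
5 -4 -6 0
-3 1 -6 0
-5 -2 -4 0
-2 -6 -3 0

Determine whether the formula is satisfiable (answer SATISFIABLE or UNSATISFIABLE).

UNSATISFIABLE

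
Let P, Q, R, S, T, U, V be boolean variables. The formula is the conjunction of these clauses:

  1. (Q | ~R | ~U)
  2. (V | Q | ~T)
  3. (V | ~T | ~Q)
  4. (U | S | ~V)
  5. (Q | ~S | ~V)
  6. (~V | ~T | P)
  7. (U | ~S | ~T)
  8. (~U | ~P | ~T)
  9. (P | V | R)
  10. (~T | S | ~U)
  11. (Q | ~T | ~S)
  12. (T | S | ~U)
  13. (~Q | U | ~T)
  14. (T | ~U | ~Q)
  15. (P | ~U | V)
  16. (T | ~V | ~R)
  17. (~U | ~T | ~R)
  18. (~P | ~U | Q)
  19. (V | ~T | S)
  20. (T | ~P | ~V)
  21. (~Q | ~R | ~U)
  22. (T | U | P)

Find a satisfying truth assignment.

Try P = True.
Set Q = False and propagate.
  then U is forced to False.
The remaining clauses are satisfied by R = False, S = False, T = False, V = False.
Check each clause:
  1. (Q | ~R | ~U) — ~U is true.
  2. (Q | ~T | V) — ~T is true.
  3. (~Q | V | ~T) — ~T is true.
  4. (~V | S | U) — ~V is true.
  5. (Q | ~S | ~V) — ~V is true.
  6. (~T | P | ~V) — ~V is true.
  7. (~S | U | ~T) — ~T is true.
  8. (~U | ~P | ~T) — ~U is true.
  9. (R | V | P) — P is true.
  10. (S | ~T | ~U) — ~U is true.
  11. (~S | Q | ~T) — ~T is true.
  12. (~U | S | T) — ~U is true.
  13. (U | ~Q | ~T) — ~T is true.
  14. (T | ~Q | ~U) — ~U is true.
  15. (~U | P | V) — P is true.
  16. (~V | ~R | T) — ~V is true.
  17. (~R | ~T | ~U) — ~U is true.
  18. (~P | ~U | Q) — ~U is true.
  19. (~T | S | V) — ~T is true.
  20. (~V | T | ~P) — ~V is true.
  21. (~U | ~R | ~Q) — ~U is true.
  22. (U | P | T) — P is true.

P=T, Q=F, R=F, S=F, T=F, U=F, V=F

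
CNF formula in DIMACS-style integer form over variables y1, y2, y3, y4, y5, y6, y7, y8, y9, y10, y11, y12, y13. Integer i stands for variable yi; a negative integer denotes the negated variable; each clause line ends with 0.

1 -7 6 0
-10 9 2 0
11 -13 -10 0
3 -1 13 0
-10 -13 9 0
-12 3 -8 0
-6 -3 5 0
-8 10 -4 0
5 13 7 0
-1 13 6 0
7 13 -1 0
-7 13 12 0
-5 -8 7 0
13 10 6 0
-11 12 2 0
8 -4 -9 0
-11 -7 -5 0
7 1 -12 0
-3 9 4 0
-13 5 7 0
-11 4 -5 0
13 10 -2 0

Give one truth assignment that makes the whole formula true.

y1=True  y2=True  y3=False  y4=False  y5=True  y6=True  y7=True  y8=False  y9=True  y10=False  y11=False  y12=True  y13=True

Try y1 = True.
Try y2 = True.
Branch on y3: take y3 = False.
  then y13 is forced to True.
For the remaining variables, y4 = False, y5 = True, y6 = True, y7 = True, y8 = False, y9 = True, y10 = False, y11 = False, y12 = True works.
Every clause has at least one true literal under this assignment.
Check each clause:
  1. (y6 \/ ~y7 \/ y1) — y6 is true.
  2. (y2 \/ y9 \/ ~y10) — y9 is true.
  3. (~y13 \/ y11 \/ ~y10) — ~y10 is true.
  4. (y3 \/ ~y1 \/ y13) — y13 is true.
  5. (y9 \/ ~y10 \/ ~y13) — y9 is true.
  6. (~y8 \/ ~y12 \/ y3) — ~y8 is true.
  7. (y5 \/ ~y6 \/ ~y3) — y5 is true.
  8. (~y8 \/ ~y4 \/ y10) — ~y8 is true.
  9. (y5 \/ y7 \/ y13) — y5 is true.
  10. (~y1 \/ y6 \/ y13) — y13 is true.
  11. (y7 \/ ~y1 \/ y13) — y13 is true.
  12. (y12 \/ y13 \/ ~y7) — y12 is true.
  13. (~y8 \/ y7 \/ ~y5) — ~y8 is true.
  14. (y10 \/ y6 \/ y13) — y13 is true.
  15. (y12 \/ y2 \/ ~y11) — y2 is true.
  16. (~y4 \/ ~y9 \/ y8) — ~y4 is true.
  17. (~y5 \/ ~y7 \/ ~y11) — ~y11 is true.
  18. (~y12 \/ y1 \/ y7) — y1 is true.
  19. (y4 \/ y9 \/ ~y3) — y9 is true.
  20. (y5 \/ y7 \/ ~y13) — y5 is true.
  21. (~y5 \/ y4 \/ ~y11) — ~y11 is true.
  22. (y10 \/ y13 \/ ~y2) — y13 is true.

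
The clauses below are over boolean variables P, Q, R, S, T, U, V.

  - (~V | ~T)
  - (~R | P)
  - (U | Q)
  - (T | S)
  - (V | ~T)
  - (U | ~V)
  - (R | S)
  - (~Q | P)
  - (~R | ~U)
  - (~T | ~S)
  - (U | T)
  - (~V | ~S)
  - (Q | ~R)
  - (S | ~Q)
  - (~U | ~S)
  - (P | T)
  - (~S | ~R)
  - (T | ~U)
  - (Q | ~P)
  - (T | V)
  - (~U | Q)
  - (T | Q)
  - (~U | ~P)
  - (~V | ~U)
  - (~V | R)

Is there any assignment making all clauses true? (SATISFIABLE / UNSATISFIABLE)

UNSATISFIABLE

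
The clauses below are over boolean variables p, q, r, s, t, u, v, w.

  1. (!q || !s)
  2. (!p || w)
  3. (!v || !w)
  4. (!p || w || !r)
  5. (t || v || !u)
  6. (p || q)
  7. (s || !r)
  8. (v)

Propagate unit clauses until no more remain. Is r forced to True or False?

False

(v) stands alone — v = True.
From (!v || !w) and v = True: w = False.
From (w || !p) and w = False: p = False.
In (q || p), p is now false; q must hold, so q = True.
(!q || !s): since q = True, the clause reduces to (!s). s = False.
From (s || !r) and s = False: r = False.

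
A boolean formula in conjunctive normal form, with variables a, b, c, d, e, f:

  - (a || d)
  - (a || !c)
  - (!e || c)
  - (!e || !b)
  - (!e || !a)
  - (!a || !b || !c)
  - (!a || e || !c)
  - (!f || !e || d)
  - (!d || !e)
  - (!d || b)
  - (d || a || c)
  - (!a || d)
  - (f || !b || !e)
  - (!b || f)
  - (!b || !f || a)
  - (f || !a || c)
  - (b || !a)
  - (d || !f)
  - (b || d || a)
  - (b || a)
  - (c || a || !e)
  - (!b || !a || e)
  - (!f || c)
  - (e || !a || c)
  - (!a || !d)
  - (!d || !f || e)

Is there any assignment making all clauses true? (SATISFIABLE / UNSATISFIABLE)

a = True:
  propagation gives e=False, c=False; an empty clause results — contradiction.
a = False:
  propagation gives d=True, c=False, e=False, b=True; an empty clause results — contradiction.
Every branch closes, so no satisfying assignment exists.

UNSATISFIABLE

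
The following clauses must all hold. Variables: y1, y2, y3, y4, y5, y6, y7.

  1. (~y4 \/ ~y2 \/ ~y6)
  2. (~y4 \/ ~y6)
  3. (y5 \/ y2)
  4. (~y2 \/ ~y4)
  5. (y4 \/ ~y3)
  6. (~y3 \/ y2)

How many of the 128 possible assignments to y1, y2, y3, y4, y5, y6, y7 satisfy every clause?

Split on y2, then y4.
  y2=T, y4=T: a clause becomes empty — 0.
  y2=T, y4=F: forces y3=F; y1, y5, y6, y7 free → 2^4 = 16.
  y2=F, y4=T: remaining (y1,y3,y5,y6,y7) ∈ {(F,F,T,F,F); (F,F,T,F,T); (T,F,T,F,F); (T,F,T,F,T)} — 4.
  y2=F, y4=F: forces y3=F; y5=T; y1, y6, y7 free → 2^3 = 8.
Total: 0 + 16 + 4 + 8 = 28.

28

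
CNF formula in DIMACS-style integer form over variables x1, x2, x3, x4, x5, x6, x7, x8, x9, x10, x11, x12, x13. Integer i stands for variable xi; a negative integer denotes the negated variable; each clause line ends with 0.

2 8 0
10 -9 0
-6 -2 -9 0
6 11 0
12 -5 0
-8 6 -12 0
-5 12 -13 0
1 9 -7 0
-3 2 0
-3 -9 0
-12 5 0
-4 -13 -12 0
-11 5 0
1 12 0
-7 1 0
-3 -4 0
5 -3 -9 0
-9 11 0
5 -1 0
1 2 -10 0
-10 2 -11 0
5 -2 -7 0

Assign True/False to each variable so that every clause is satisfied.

Pure literal: x3 appears only negated; assign x3 = False.
x13 occurs only negated in the remaining clauses — set x13 = False.
Set x1 = True and propagate.
  then x5 is forced to True.
  then x12 is forced to True.
Set x2 = True and propagate.
For the remaining variables, x4 = True, x6 = True, x7 = True, x8 = False, x9 = False, x10 = False, x11 = False works.

x1=1, x2=1, x3=0, x4=1, x5=1, x6=1, x7=1, x8=0, x9=0, x10=0, x11=0, x12=1, x13=0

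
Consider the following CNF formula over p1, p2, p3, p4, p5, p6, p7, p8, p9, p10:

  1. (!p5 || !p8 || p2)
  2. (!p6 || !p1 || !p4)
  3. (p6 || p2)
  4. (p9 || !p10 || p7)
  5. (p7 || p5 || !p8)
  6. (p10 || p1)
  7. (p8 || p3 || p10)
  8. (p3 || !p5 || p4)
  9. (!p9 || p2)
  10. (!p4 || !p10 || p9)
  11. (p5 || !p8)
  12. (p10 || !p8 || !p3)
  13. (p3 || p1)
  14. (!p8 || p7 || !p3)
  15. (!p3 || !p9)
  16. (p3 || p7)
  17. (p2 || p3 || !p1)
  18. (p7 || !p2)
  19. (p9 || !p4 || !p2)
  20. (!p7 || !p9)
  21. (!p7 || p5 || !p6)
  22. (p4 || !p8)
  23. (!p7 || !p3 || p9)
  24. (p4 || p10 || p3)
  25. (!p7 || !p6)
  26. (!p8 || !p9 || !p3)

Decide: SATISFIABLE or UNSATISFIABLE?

SATISFIABLE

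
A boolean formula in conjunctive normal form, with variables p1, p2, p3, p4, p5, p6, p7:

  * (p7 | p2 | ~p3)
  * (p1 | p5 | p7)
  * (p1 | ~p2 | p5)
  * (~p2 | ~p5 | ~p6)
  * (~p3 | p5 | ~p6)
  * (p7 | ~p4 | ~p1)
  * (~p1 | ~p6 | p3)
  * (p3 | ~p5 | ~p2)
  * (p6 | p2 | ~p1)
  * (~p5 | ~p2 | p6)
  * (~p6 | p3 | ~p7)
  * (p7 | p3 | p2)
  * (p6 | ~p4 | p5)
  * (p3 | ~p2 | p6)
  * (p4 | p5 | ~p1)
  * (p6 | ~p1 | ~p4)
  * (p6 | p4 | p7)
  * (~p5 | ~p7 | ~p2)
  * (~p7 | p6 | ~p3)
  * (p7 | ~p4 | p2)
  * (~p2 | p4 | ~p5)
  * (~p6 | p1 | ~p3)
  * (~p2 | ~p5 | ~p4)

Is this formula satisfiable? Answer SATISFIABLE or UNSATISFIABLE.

SATISFIABLE

Try p1 = False.
Try p2 = False.
Try p3 = False.
  then p7 is forced to True.
  then p6 is forced to False.
For the remaining variables, p4 = False, p5 = True works.
So p1 = False, p2 = False, p3 = False, p4 = False, p5 = True, p6 = False, p7 = True is a satisfying assignment.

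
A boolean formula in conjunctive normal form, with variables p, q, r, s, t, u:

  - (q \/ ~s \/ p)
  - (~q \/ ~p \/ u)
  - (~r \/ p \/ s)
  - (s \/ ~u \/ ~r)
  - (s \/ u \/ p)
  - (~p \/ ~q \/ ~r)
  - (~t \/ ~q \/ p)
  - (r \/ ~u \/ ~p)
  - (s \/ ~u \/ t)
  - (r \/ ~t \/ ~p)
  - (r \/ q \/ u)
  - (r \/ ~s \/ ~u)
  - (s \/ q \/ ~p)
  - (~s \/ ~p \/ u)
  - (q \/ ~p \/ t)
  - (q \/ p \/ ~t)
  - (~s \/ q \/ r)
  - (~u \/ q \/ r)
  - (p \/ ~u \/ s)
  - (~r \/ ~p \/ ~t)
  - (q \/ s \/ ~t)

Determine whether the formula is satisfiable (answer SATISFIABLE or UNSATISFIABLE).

Try p = False.
For the remaining variables, q = True, r = True, s = True, t = False, u = True works.
Every clause has at least one true literal under this assignment.
So p=F, q=T, r=T, s=T, t=F, u=T is a satisfying assignment.

SATISFIABLE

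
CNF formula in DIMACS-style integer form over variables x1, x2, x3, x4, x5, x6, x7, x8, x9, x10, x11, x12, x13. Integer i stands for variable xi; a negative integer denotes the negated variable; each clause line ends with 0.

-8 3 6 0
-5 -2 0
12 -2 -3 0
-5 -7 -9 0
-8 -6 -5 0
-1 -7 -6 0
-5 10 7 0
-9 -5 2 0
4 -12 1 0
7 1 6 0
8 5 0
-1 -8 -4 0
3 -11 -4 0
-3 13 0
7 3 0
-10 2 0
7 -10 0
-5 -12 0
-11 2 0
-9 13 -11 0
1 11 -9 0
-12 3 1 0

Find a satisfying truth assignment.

Pure literal: x9 appears only negated; assign x9 = False.
Pure literal: x13 appears only positively; assign x13 = True.
Set x1 = False and propagate.
Branch on x2: take x2 = False.
  then x10 is forced to False.
  then x11 is forced to False.
Set x3 = False and propagate.
  then x7 is forced to True.
  then x12 is forced to False.
For the remaining variables, x4 = True, x5 = True, x6 = True, x8 = False works.
Check each clause:
  1. (¬x8 ∨ x6 ∨ x3) — ¬x8 is true.
  2. (¬x2 ∨ ¬x5) — ¬x2 is true.
  3. (x12 ∨ ¬x2 ∨ ¬x3) — ¬x3 is true.
  4. (¬x5 ∨ ¬x7 ∨ ¬x9) — ¬x9 is true.
  5. (¬x8 ∨ ¬x5 ∨ ¬x6) — ¬x8 is true.
  6. (¬x6 ∨ ¬x7 ∨ ¬x1) — ¬x1 is true.
  7. (¬x5 ∨ x7 ∨ x10) — x7 is true.
  8. (¬x9 ∨ ¬x5 ∨ x2) — ¬x9 is true.
  9. (x4 ∨ x1 ∨ ¬x12) — x4 is true.
  10. (x7 ∨ x6 ∨ x1) — x6 is true.
  11. (x8 ∨ x5) — x5 is true.
  12. (¬x4 ∨ ¬x8 ∨ ¬x1) — ¬x8 is true.
  13. (¬x11 ∨ x3 ∨ ¬x4) — ¬x11 is true.
  14. (¬x3 ∨ x13) — ¬x3 is true.
  15. (x3 ∨ x7) — x7 is true.
  16. (x2 ∨ ¬x10) — ¬x10 is true.
  17. (x7 ∨ ¬x10) — ¬x10 is true.
  18. (¬x12 ∨ ¬x5) — ¬x12 is true.
  19. (¬x11 ∨ x2) — ¬x11 is true.
  20. (¬x11 ∨ x13 ∨ ¬x9) — x13 is true.
  21. (x1 ∨ x11 ∨ ¬x9) — ¬x9 is true.
  22. (x1 ∨ x3 ∨ ¬x12) — ¬x12 is true.

x1=False, x2=False, x3=False, x4=True, x5=True, x6=True, x7=True, x8=False, x9=False, x10=False, x11=False, x12=False, x13=True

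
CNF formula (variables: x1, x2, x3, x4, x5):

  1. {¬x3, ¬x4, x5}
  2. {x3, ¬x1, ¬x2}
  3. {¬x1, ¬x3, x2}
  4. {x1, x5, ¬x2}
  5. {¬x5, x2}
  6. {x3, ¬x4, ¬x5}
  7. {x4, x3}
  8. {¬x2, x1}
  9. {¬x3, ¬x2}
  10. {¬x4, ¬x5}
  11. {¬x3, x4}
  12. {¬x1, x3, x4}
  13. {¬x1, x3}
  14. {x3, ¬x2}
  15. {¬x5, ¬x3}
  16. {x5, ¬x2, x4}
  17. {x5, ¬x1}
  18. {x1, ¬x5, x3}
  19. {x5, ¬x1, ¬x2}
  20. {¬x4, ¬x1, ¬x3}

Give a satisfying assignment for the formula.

x1=0  x2=0  x3=0  x4=1  x5=0

Try x1 = False.
  then x2 is forced to False.
  then x5 is forced to False.
Try x3 = False.
  then x4 is forced to True.
Check each clause:
  1. {x5, ¬x4, ¬x3} — ¬x3 is true.
  2. {x3, ¬x2, ¬x1} — ¬x2 is true.
  3. {x2, ¬x3, ¬x1} — ¬x3 is true.
  4. {¬x2, x5, x1} — ¬x2 is true.
  5. {¬x5, x2} — ¬x5 is true.
  6. {¬x5, x3, ¬x4} — ¬x5 is true.
  7. {x3, x4} — x4 is true.
  8. {x1, ¬x2} — ¬x2 is true.
  9. {¬x3, ¬x2} — ¬x3 is true.
  10. {¬x5, ¬x4} — ¬x5 is true.
  11. {x4, ¬x3} — x4 is true.
  12. {¬x1, x3, x4} — x4 is true.
  13. {¬x1, x3} — ¬x1 is true.
  14. {x3, ¬x2} — ¬x2 is true.
  15. {¬x3, ¬x5} — ¬x5 is true.
  16. {x4, x5, ¬x2} — x4 is true.
  17. {x5, ¬x1} — ¬x1 is true.
  18. {x3, x1, ¬x5} — ¬x5 is true.
  19. {¬x1, x5, ¬x2} — ¬x2 is true.
  20. {¬x1, ¬x3, ¬x4} — ¬x3 is true.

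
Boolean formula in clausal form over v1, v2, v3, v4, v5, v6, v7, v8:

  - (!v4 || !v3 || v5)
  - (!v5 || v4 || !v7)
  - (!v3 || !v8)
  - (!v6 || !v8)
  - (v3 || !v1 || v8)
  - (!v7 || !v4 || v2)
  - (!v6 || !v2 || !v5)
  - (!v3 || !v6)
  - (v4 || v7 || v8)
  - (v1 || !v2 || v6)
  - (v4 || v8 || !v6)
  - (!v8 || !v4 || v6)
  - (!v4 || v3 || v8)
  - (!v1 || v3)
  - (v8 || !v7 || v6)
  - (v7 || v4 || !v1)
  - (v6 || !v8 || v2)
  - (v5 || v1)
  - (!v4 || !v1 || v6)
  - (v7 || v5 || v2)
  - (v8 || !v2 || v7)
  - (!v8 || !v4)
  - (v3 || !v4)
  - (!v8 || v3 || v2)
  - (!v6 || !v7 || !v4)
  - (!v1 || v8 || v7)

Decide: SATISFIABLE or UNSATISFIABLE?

SATISFIABLE

Try v1 = False.
  then v5 is forced to True.
Try v2 = False.
Branch on v3: take v3 = True.
  then v8 is forced to False.
  then v6 is forced to False.
  then v7 is forced to False.
  then v4 is forced to True.
So v1 = False  v2 = False  v3 = True  v4 = True  v5 = True  v6 = False  v7 = False  v8 = False is a satisfying assignment.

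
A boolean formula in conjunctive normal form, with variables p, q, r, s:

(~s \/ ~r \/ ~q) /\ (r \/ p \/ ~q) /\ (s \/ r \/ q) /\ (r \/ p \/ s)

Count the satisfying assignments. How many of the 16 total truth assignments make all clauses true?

10

Case analysis on r and q:
  r=1, q=1: remaining (p,s) ∈ {(0,0); (1,0)} — 2.
  r=1, q=0: remaining (p,s) ∈ {(0,0); (0,1); (1,0); (1,1)} — 4.
  r=0, q=1: remaining (p,s) ∈ {(1,0); (1,1)} — 2.
  r=0, q=0: remaining (p,s) ∈ {(0,1); (1,1)} — 2.
Total: 2 + 4 + 2 + 2 = 10.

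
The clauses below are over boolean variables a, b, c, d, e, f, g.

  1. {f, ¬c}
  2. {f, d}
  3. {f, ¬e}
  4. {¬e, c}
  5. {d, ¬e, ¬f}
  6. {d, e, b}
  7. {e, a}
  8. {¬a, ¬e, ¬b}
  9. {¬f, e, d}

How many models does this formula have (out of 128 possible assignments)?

18

Split on e, then f.
  e=T, f=T: g free; 3 ways for (a,b,c,d) × 2^1 = 6.
  e=T, f=F: a clause becomes empty — 0.
  e=F, f=T: forces a=T; d=T; b, c, g free → 2^3 = 8.
  e=F, f=F: remaining (a,b,c,d,g) ∈ {(T,F,F,T,F); (T,F,F,T,T); (T,T,F,T,F); (T,T,F,T,T)} — 4.
Total: 6 + 0 + 8 + 4 = 18.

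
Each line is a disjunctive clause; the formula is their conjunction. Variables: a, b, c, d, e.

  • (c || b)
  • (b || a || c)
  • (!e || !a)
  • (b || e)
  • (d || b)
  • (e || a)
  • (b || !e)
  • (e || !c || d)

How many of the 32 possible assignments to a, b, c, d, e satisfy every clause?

7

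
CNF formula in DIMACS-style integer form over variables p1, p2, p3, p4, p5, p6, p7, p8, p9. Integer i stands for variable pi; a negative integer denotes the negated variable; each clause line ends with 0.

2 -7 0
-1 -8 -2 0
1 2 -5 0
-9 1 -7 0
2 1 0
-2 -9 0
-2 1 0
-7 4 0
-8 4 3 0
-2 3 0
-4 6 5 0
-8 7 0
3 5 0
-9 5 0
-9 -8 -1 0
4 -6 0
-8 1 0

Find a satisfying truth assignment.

Pure literal: p8 appears only negated; assign p8 = False.
Pure literal: p9 appears only negated; assign p9 = False.
Set p1 = True and propagate.
Try p2 = False.
  then p7 is forced to False.
Try p3 = False.
  then p5 is forced to True.
The remaining clauses are satisfied by p4 = False, p6 = False.
Check each clause:
  1. (p2 ∨ ¬p7) — ¬p7 is true.
  2. (¬p1 ∨ ¬p2 ∨ ¬p8) — ¬p8 is true.
  3. (¬p5 ∨ p2 ∨ p1) — p1 is true.
  4. (¬p9 ∨ p1 ∨ ¬p7) — p1 is true.
  5. (p1 ∨ p2) — p1 is true.
  6. (¬p9 ∨ ¬p2) — ¬p2 is true.
  7. (p1 ∨ ¬p2) — p1 is true.
  8. (p4 ∨ ¬p7) — ¬p7 is true.
  9. (p3 ∨ ¬p8 ∨ p4) — ¬p8 is true.
  10. (p3 ∨ ¬p2) — ¬p2 is true.
  11. (p6 ∨ p5 ∨ ¬p4) — ¬p4 is true.
  12. (¬p8 ∨ p7) — ¬p8 is true.
  13. (p5 ∨ p3) — p5 is true.
  14. (¬p9 ∨ p5) — p5 is true.
  15. (¬p9 ∨ ¬p8 ∨ ¬p1) — ¬p8 is true.
  16. (p4 ∨ ¬p6) — ¬p6 is true.
  17. (¬p8 ∨ p1) — ¬p8 is true.

p1 = 1  p2 = 0  p3 = 0  p4 = 0  p5 = 1  p6 = 0  p7 = 0  p8 = 0  p9 = 0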